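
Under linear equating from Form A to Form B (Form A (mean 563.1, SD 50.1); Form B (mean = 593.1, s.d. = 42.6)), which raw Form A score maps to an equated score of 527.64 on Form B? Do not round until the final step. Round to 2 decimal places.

486.12

Invert y = (SD_Y/SD_X)(x − M_X) + M_Y:
x = (SD_X/SD_Y)(y − M_Y) + M_X = (50.1/42.6)(527.64 − 593.1) + 563.1
x = 1.176056 × -65.460 + 563.1 = 486.12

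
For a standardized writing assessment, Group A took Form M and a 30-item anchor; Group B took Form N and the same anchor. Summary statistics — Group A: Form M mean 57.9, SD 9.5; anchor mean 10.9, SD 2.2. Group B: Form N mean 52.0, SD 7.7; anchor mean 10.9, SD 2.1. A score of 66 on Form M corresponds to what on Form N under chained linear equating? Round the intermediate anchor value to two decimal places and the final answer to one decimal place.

58.9

Form M → anchor (Group A): v = (2.2/9.5)(66 − 57.9) + 10.9 = 12.78
anchor → Form N (Group B): y = (7.7/2.1)(12.78 − 10.9) + 52.0 = 58.9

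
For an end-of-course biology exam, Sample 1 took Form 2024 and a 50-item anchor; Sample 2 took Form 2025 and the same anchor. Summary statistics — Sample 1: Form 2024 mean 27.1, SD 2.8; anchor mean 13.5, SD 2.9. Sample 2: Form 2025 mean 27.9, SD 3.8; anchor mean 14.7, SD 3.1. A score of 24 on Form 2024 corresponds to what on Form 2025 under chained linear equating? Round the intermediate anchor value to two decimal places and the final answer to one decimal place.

Form 2024 → anchor (Sample 1): v = (2.9/2.8)(24 − 27.1) + 13.5 = 10.29
anchor → Form 2025 (Sample 2): y = (3.8/3.1)(10.29 − 14.7) + 27.9 = 22.5

22.5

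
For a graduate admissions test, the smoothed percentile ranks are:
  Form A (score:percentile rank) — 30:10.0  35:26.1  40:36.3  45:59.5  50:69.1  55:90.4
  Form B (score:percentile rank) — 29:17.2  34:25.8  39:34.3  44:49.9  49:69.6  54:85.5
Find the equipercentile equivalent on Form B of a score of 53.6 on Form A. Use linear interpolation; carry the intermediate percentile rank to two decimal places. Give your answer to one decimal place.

PR of 53.6 on Form A: 69.1 + (53.6 − 50)/(55 − 50) × (90.4 − 69.1) = 84.44
On Form B, PR 84.44 falls between score 49 (PR 69.6) and 54 (PR 85.5).
Interpolate: 49 + (84.44 − 69.6)/(85.5 − 69.6) × (54 − 49) = 53.7

53.7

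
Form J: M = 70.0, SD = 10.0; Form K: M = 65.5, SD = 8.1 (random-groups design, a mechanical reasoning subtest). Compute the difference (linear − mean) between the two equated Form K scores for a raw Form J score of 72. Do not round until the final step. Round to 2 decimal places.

Mean-equated: 72 + (65.5 − 70.0) = 67.50
Linear-equated: (8.1/10.0)(72 − 70.0) + 65.5 = 67.120
Difference = 67.120 − 67.50 = -0.38

-0.38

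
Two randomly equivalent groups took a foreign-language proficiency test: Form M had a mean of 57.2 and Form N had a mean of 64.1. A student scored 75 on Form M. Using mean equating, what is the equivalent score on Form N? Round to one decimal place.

81.9

Mean equating: y = x + (M_Y − M_X) = 75 + (64.1 − 57.2) = 81.9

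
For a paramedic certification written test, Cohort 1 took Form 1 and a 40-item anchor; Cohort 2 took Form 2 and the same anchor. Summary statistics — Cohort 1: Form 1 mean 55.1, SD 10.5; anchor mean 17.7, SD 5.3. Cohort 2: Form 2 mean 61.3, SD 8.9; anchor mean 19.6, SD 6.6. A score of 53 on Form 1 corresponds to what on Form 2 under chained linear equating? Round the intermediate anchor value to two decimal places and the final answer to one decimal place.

Form 1 → anchor (Cohort 1): v = (5.3/10.5)(53 − 55.1) + 17.7 = 16.64
anchor → Form 2 (Cohort 2): y = (8.9/6.6)(16.64 − 19.6) + 61.3 = 57.3

57.3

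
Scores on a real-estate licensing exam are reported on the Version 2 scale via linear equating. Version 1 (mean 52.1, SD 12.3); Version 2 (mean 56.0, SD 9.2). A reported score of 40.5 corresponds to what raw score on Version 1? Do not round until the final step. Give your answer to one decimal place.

Invert y = (SD_Y/SD_X)(x − M_X) + M_Y:
x = (SD_X/SD_Y)(y − M_Y) + M_X = (12.3/9.2)(40.5 − 56.0) + 52.1
x = 1.336957 × -15.500 + 52.1 = 31.4

31.4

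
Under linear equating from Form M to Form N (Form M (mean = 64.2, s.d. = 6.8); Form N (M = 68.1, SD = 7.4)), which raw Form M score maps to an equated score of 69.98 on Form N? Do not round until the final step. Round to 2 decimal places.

65.93

Invert y = (SD_Y/SD_X)(x − M_X) + M_Y:
x = (SD_X/SD_Y)(y − M_Y) + M_X = (6.8/7.4)(69.98 − 68.1) + 64.2
x = 0.918919 × 1.880 + 64.2 = 65.93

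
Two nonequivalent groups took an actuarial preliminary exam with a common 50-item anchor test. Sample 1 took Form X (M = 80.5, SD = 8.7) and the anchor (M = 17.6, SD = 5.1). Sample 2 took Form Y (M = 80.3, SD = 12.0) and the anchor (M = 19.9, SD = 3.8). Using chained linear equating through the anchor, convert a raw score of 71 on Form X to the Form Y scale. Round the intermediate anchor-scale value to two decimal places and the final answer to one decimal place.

Form X → anchor (Sample 1): v = (5.1/8.7)(71 − 80.5) + 17.6 = 12.03
anchor → Form Y (Sample 2): y = (12.0/3.8)(12.03 − 19.9) + 80.3 = 55.4

55.4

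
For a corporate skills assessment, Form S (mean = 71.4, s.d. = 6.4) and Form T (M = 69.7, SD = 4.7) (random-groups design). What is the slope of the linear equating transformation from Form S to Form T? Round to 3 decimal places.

0.734

A = SD_Y / SD_X = 4.7 / 6.4 = 0.734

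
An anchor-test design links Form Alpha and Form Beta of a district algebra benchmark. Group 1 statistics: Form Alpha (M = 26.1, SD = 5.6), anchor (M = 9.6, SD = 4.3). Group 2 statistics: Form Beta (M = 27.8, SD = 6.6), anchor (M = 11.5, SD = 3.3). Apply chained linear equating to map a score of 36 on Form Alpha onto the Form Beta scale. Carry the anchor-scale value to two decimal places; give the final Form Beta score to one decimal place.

39.2

Form Alpha → anchor (Group 1): v = (4.3/5.6)(36 − 26.1) + 9.6 = 17.20
anchor → Form Beta (Group 2): y = (6.6/3.3)(17.20 − 11.5) + 27.8 = 39.2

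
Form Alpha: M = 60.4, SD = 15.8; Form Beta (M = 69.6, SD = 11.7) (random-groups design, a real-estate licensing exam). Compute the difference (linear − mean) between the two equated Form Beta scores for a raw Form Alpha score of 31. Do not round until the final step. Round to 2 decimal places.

Mean-equated: 31 + (69.6 − 60.4) = 40.20
Linear-equated: (11.7/15.8)(31 − 60.4) + 69.6 = 47.829
Difference = 47.829 − 40.20 = 7.63

7.63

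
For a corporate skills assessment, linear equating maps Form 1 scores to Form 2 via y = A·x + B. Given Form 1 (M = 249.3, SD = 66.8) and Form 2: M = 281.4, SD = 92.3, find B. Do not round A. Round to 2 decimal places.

A = SD_Y / SD_X = 92.3 / 66.8 = 1.381737
B = M_Y − A·M_X = 281.4 − 1.381737 × 249.3 = -63.07

-63.07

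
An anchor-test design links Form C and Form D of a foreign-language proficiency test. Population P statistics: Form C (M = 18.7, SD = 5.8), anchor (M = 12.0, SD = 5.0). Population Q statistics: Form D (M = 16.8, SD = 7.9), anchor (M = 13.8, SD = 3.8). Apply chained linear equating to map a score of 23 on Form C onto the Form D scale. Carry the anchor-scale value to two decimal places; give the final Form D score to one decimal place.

Form C → anchor (Population P): v = (5.0/5.8)(23 − 18.7) + 12.0 = 15.71
anchor → Form D (Population Q): y = (7.9/3.8)(15.71 − 13.8) + 16.8 = 20.8

20.8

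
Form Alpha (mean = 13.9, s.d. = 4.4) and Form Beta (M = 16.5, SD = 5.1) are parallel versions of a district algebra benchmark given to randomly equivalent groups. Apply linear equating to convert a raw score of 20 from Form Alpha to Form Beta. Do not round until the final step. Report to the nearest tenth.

23.6

Linear equating: y = (SD_Y/SD_X)(x − M_X) + M_Y
y = (5.1/4.4)(20 − 13.9) + 16.5
y = 1.159091 × 6.1 + 16.5 = 7.0705 + 16.5 = 23.6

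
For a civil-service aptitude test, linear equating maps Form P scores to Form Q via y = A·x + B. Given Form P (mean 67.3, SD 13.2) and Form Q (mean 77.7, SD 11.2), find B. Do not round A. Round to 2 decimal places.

A = SD_Y / SD_X = 11.2 / 13.2 = 0.848485
B = M_Y − A·M_X = 77.7 − 0.848485 × 67.3 = 20.60

20.60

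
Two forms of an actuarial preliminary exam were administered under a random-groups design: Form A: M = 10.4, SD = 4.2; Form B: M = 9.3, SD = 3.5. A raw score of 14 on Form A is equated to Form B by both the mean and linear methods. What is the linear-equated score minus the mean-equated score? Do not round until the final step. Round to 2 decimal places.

Mean-equated: 14 + (9.3 − 10.4) = 12.90
Linear-equated: (3.5/4.2)(14 − 10.4) + 9.3 = 12.300
Difference = 12.300 − 12.90 = -0.60

-0.60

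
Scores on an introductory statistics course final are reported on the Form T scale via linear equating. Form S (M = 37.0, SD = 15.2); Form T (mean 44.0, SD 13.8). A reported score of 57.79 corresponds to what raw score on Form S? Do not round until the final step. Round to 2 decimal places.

Invert y = (SD_Y/SD_X)(x − M_X) + M_Y:
x = (SD_X/SD_Y)(y − M_Y) + M_X = (15.2/13.8)(57.79 − 44.0) + 37.0
x = 1.101449 × 13.790 + 37.0 = 52.19

52.19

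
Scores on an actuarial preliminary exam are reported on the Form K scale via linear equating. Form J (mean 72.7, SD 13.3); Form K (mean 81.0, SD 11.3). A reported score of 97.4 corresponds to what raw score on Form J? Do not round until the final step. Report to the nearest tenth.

Invert y = (SD_Y/SD_X)(x − M_X) + M_Y:
x = (SD_X/SD_Y)(y − M_Y) + M_X = (13.3/11.3)(97.4 − 81.0) + 72.7
x = 1.176991 × 16.400 + 72.7 = 92.0

92.0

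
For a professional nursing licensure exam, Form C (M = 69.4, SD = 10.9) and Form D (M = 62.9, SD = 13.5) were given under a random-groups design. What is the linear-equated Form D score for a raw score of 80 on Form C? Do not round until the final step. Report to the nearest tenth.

76.0

Linear equating: y = (SD_Y/SD_X)(x − M_X) + M_Y
y = (13.5/10.9)(80 − 69.4) + 62.9
y = 1.238532 × 10.6 + 62.9 = 13.1284 + 62.9 = 76.0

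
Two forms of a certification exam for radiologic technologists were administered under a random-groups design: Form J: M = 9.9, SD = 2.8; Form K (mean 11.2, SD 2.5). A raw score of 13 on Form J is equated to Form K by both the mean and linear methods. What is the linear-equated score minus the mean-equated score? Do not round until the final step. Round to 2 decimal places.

Mean-equated: 13 + (11.2 − 9.9) = 14.30
Linear-equated: (2.5/2.8)(13 − 9.9) + 11.2 = 13.968
Difference = 13.968 − 14.30 = -0.33

-0.33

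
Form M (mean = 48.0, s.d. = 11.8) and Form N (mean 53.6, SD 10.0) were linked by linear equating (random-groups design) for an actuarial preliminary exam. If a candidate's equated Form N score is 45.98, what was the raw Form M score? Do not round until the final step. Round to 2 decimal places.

Invert y = (SD_Y/SD_X)(x − M_X) + M_Y:
x = (SD_X/SD_Y)(y − M_Y) + M_X = (11.8/10.0)(45.98 − 53.6) + 48.0
x = 1.180000 × -7.620 + 48.0 = 39.01

39.01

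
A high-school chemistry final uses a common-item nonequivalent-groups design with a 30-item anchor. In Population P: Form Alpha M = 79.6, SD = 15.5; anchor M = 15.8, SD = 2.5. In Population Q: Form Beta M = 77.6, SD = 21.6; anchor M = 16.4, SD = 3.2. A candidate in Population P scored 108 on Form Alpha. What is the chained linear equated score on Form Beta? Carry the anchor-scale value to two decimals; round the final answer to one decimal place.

104.5

Form Alpha → anchor (Population P): v = (2.5/15.5)(108 − 79.6) + 15.8 = 20.38
anchor → Form Beta (Population Q): y = (21.6/3.2)(20.38 − 16.4) + 77.6 = 104.5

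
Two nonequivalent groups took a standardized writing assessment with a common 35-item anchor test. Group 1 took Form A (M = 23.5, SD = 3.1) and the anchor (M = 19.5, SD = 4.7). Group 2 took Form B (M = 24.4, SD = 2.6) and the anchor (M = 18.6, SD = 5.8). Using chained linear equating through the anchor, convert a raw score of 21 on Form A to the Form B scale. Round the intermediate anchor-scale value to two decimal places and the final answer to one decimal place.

Form A → anchor (Group 1): v = (4.7/3.1)(21 − 23.5) + 19.5 = 15.71
anchor → Form B (Group 2): y = (2.6/5.8)(15.71 − 18.6) + 24.4 = 23.1

23.1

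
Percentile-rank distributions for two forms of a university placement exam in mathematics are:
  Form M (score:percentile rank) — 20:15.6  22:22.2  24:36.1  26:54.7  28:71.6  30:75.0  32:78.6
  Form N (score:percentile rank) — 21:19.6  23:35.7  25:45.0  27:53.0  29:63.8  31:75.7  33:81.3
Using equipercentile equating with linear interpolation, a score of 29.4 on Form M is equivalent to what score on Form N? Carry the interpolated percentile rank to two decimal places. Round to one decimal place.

30.7

PR of 29.4 on Form M: 71.6 + (29.4 − 28)/(30 − 28) × (75.0 − 71.6) = 73.98
On Form N, PR 73.98 falls between score 29 (PR 63.8) and 31 (PR 75.7).
Interpolate: 29 + (73.98 − 63.8)/(75.7 − 63.8) × (31 − 29) = 30.7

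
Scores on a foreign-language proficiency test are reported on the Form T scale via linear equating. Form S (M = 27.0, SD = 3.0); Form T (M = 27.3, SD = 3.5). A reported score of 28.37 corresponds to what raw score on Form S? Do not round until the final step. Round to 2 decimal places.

27.92

Invert y = (SD_Y/SD_X)(x − M_X) + M_Y:
x = (SD_X/SD_Y)(y − M_Y) + M_X = (3.0/3.5)(28.37 − 27.3) + 27.0
x = 0.857143 × 1.070 + 27.0 = 27.92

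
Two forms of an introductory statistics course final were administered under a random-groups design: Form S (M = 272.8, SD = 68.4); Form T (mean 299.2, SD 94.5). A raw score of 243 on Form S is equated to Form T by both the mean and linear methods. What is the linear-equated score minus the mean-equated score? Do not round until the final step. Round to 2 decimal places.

Mean-equated: 243 + (299.2 − 272.8) = 269.40
Linear-equated: (94.5/68.4)(243 − 272.8) + 299.2 = 258.029
Difference = 258.029 − 269.40 = -11.37

-11.37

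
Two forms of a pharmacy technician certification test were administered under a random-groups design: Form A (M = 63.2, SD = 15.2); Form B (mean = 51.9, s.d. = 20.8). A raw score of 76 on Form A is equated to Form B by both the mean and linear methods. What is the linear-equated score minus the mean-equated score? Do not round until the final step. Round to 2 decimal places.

Mean-equated: 76 + (51.9 − 63.2) = 64.70
Linear-equated: (20.8/15.2)(76 − 63.2) + 51.9 = 69.416
Difference = 69.416 − 64.70 = 4.72

4.72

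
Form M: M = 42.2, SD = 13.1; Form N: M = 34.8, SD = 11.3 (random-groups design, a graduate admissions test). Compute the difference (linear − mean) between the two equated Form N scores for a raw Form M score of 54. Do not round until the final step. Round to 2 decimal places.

-1.62

Mean-equated: 54 + (34.8 − 42.2) = 46.60
Linear-equated: (11.3/13.1)(54 − 42.2) + 34.8 = 44.979
Difference = 44.979 − 46.60 = -1.62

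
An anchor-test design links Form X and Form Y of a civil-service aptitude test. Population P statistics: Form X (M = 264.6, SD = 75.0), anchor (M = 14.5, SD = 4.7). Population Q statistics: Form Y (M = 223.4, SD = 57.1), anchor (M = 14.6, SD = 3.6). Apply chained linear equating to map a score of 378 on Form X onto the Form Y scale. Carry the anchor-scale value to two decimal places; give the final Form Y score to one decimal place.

Form X → anchor (Population P): v = (4.7/75.0)(378 − 264.6) + 14.5 = 21.61
anchor → Form Y (Population Q): y = (57.1/3.6)(21.61 − 14.6) + 223.4 = 334.6

334.6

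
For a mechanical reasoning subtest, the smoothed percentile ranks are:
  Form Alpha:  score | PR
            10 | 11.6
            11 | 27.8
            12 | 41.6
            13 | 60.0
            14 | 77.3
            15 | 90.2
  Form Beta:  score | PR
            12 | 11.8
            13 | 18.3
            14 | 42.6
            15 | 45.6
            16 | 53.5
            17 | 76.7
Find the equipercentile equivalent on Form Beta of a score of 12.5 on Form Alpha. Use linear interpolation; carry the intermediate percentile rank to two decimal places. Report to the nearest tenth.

15.7

PR of 12.5 on Form Alpha: 41.6 + (12.5 − 12)/(13 − 12) × (60.0 − 41.6) = 50.80
On Form Beta, PR 50.80 falls between score 15 (PR 45.6) and 16 (PR 53.5).
Interpolate: 15 + (50.80 − 45.6)/(53.5 − 45.6) × (16 − 15) = 15.7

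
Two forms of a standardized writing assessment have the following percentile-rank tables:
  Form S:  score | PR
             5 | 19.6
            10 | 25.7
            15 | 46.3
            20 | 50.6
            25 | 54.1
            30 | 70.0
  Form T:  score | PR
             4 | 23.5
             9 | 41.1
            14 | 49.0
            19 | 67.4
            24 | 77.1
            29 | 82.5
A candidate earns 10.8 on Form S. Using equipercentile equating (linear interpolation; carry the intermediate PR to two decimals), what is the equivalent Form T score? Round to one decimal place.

PR of 10.8 on Form S: 25.7 + (10.8 − 10)/(15 − 10) × (46.3 − 25.7) = 29.00
On Form T, PR 29.00 falls between score 4 (PR 23.5) and 9 (PR 41.1).
Interpolate: 4 + (29.00 − 23.5)/(41.1 − 23.5) × (9 − 4) = 5.6

5.6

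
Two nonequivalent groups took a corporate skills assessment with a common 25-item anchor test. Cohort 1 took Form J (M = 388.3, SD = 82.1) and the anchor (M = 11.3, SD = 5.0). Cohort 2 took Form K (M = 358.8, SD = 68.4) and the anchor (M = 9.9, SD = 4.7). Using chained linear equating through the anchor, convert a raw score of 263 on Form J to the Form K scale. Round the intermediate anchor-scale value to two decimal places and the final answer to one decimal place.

268.1

Form J → anchor (Cohort 1): v = (5.0/82.1)(263 − 388.3) + 11.3 = 3.67
anchor → Form K (Cohort 2): y = (68.4/4.7)(3.67 − 9.9) + 358.8 = 268.1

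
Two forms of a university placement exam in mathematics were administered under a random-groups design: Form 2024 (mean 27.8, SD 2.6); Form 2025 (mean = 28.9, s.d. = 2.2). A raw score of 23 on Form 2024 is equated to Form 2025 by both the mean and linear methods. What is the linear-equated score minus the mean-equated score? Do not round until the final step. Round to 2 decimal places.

0.74

Mean-equated: 23 + (28.9 − 27.8) = 24.10
Linear-equated: (2.2/2.6)(23 − 27.8) + 28.9 = 24.838
Difference = 24.838 − 24.10 = 0.74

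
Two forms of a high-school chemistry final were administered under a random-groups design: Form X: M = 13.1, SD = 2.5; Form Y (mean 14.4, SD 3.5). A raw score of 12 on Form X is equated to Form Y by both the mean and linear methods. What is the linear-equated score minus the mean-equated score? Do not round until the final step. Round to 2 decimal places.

Mean-equated: 12 + (14.4 − 13.1) = 13.30
Linear-equated: (3.5/2.5)(12 − 13.1) + 14.4 = 12.860
Difference = 12.860 − 13.30 = -0.44

-0.44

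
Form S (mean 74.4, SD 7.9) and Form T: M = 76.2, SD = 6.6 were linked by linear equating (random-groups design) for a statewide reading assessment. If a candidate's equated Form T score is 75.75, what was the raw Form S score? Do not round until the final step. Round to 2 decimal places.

73.86

Invert y = (SD_Y/SD_X)(x − M_X) + M_Y:
x = (SD_X/SD_Y)(y − M_Y) + M_X = (7.9/6.6)(75.75 − 76.2) + 74.4
x = 1.196970 × -0.450 + 74.4 = 73.86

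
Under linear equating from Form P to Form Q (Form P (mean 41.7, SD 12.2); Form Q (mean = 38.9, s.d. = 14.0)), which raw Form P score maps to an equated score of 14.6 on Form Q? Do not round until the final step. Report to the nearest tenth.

20.5

Invert y = (SD_Y/SD_X)(x − M_X) + M_Y:
x = (SD_X/SD_Y)(y − M_Y) + M_X = (12.2/14.0)(14.6 − 38.9) + 41.7
x = 0.871429 × -24.300 + 41.7 = 20.5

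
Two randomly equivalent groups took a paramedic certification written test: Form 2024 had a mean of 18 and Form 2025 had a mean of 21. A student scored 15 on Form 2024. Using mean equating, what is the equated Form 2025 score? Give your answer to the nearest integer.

18

Mean equating: y = x + (M_Y − M_X) = 15 + (21 − 18) = 18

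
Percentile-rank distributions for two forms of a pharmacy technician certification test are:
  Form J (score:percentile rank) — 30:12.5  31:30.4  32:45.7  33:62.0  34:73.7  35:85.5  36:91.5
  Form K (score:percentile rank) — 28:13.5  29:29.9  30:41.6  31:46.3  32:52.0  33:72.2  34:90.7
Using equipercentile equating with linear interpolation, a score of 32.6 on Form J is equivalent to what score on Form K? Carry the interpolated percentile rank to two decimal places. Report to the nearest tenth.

PR of 32.6 on Form J: 45.7 + (32.6 − 32)/(33 − 32) × (62.0 − 45.7) = 55.48
On Form K, PR 55.48 falls between score 32 (PR 52.0) and 33 (PR 72.2).
Interpolate: 32 + (55.48 − 52.0)/(72.2 − 52.0) × (33 − 32) = 32.2

32.2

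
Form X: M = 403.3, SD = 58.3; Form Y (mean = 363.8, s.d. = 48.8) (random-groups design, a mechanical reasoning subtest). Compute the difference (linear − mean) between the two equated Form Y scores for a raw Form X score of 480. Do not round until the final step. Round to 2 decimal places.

-12.50

Mean-equated: 480 + (363.8 − 403.3) = 440.50
Linear-equated: (48.8/58.3)(480 − 403.3) + 363.8 = 428.002
Difference = 428.002 − 440.50 = -12.50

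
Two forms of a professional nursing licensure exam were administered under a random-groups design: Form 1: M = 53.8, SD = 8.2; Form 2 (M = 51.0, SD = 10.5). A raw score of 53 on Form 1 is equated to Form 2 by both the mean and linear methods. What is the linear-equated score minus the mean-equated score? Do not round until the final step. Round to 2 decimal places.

-0.22

Mean-equated: 53 + (51.0 − 53.8) = 50.20
Linear-equated: (10.5/8.2)(53 − 53.8) + 51.0 = 49.976
Difference = 49.976 − 50.20 = -0.22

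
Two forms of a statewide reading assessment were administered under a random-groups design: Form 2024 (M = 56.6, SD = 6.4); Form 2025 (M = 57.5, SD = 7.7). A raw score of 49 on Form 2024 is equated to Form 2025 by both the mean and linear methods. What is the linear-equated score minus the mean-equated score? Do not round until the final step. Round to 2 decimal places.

-1.54

Mean-equated: 49 + (57.5 − 56.6) = 49.90
Linear-equated: (7.7/6.4)(49 − 56.6) + 57.5 = 48.356
Difference = 48.356 − 49.90 = -1.54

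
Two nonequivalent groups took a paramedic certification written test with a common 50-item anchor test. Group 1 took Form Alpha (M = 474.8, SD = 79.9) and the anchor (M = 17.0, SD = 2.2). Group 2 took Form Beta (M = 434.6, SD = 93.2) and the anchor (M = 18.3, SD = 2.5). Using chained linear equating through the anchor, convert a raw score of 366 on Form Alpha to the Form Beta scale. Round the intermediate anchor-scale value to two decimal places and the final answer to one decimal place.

274.3

Form Alpha → anchor (Group 1): v = (2.2/79.9)(366 − 474.8) + 17.0 = 14.00
anchor → Form Beta (Group 2): y = (93.2/2.5)(14.00 − 18.3) + 434.6 = 274.3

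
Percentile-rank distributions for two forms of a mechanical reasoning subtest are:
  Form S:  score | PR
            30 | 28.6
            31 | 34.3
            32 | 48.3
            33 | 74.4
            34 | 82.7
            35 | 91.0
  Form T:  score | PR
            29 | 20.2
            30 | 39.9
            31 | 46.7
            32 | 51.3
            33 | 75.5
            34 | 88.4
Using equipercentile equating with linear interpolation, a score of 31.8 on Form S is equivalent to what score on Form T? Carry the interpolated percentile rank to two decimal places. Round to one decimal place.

PR of 31.8 on Form S: 34.3 + (31.8 − 31)/(32 − 31) × (48.3 − 34.3) = 45.50
On Form T, PR 45.50 falls between score 30 (PR 39.9) and 31 (PR 46.7).
Interpolate: 30 + (45.50 − 39.9)/(46.7 − 39.9) × (31 − 30) = 30.8

30.8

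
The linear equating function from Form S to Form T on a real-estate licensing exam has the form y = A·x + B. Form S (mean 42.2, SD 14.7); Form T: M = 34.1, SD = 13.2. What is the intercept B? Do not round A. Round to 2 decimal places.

-3.79

A = SD_Y / SD_X = 13.2 / 14.7 = 0.897959
B = M_Y − A·M_X = 34.1 − 0.897959 × 42.2 = -3.79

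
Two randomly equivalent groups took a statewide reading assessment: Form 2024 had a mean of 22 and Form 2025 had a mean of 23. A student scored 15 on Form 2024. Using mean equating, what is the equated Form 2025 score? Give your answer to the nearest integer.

16

Mean equating: y = x + (M_Y − M_X) = 15 + (23 − 22) = 16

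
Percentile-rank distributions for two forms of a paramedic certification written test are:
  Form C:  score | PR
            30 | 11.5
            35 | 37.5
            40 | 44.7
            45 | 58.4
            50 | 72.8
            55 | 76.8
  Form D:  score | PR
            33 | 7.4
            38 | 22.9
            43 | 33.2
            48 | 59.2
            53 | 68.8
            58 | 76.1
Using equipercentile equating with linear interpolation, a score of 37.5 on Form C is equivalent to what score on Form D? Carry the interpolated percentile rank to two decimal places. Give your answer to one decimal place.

PR of 37.5 on Form C: 37.5 + (37.5 − 35)/(40 − 35) × (44.7 − 37.5) = 41.10
On Form D, PR 41.10 falls between score 43 (PR 33.2) and 48 (PR 59.2).
Interpolate: 43 + (41.10 − 33.2)/(59.2 − 33.2) × (48 − 43) = 44.5

44.5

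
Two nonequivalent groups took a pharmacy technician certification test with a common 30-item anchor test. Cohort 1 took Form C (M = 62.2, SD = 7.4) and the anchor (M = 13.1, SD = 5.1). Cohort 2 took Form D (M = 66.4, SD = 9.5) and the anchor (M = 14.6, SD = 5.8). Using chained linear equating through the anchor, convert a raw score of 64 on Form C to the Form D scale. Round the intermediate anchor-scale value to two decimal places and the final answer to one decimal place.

66.0

Form C → anchor (Cohort 1): v = (5.1/7.4)(64 − 62.2) + 13.1 = 14.34
anchor → Form D (Cohort 2): y = (9.5/5.8)(14.34 − 14.6) + 66.4 = 66.0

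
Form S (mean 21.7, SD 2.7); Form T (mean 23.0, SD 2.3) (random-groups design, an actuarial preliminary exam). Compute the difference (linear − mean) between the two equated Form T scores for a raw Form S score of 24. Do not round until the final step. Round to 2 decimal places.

Mean-equated: 24 + (23.0 − 21.7) = 25.30
Linear-equated: (2.3/2.7)(24 − 21.7) + 23.0 = 24.959
Difference = 24.959 − 25.30 = -0.34

-0.34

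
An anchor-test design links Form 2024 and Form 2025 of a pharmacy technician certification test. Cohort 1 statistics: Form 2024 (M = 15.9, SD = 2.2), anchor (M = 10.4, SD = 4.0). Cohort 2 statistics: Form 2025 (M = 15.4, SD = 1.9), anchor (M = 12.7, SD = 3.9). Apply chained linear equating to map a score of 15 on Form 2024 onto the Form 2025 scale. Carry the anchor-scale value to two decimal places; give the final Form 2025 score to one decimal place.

Form 2024 → anchor (Cohort 1): v = (4.0/2.2)(15 − 15.9) + 10.4 = 8.76
anchor → Form 2025 (Cohort 2): y = (1.9/3.9)(8.76 − 12.7) + 15.4 = 13.5

13.5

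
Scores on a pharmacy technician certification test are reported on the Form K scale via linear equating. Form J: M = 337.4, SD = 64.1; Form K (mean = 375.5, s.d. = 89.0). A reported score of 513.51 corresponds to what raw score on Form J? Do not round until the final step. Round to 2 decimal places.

436.80

Invert y = (SD_Y/SD_X)(x − M_X) + M_Y:
x = (SD_X/SD_Y)(y − M_Y) + M_X = (64.1/89.0)(513.51 − 375.5) + 337.4
x = 0.720225 × 138.010 + 337.4 = 436.80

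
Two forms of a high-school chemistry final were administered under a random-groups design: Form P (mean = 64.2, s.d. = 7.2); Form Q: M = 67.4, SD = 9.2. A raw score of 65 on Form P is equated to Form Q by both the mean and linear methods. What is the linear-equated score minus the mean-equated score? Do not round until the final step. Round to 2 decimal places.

Mean-equated: 65 + (67.4 − 64.2) = 68.20
Linear-equated: (9.2/7.2)(65 − 64.2) + 67.4 = 68.422
Difference = 68.422 − 68.20 = 0.22

0.22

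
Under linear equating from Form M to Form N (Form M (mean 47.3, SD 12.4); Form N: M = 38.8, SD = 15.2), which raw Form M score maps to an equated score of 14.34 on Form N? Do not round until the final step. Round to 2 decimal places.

27.35

Invert y = (SD_Y/SD_X)(x − M_X) + M_Y:
x = (SD_X/SD_Y)(y − M_Y) + M_X = (12.4/15.2)(14.34 − 38.8) + 47.3
x = 0.815789 × -24.460 + 47.3 = 27.35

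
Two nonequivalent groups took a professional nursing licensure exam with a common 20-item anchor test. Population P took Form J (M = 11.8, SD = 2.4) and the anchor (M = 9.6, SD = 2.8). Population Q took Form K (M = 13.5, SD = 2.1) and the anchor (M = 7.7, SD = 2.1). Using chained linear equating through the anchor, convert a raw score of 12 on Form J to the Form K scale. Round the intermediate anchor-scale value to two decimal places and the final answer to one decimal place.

Form J → anchor (Population P): v = (2.8/2.4)(12 − 11.8) + 9.6 = 9.83
anchor → Form K (Population Q): y = (2.1/2.1)(9.83 − 7.7) + 13.5 = 15.6

15.6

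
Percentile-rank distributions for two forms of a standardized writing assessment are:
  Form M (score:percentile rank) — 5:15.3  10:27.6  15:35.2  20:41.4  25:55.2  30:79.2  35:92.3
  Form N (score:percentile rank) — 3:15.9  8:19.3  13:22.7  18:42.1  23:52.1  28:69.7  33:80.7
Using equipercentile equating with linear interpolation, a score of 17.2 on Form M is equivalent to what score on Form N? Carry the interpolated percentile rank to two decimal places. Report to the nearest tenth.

16.9

PR of 17.2 on Form M: 35.2 + (17.2 − 15)/(20 − 15) × (41.4 − 35.2) = 37.93
On Form N, PR 37.93 falls between score 13 (PR 22.7) and 18 (PR 42.1).
Interpolate: 13 + (37.93 − 22.7)/(42.1 − 22.7) × (18 − 13) = 16.9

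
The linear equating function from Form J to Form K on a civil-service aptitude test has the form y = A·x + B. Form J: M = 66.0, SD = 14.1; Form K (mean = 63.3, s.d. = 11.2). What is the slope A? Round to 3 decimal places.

A = SD_Y / SD_X = 11.2 / 14.1 = 0.794

0.794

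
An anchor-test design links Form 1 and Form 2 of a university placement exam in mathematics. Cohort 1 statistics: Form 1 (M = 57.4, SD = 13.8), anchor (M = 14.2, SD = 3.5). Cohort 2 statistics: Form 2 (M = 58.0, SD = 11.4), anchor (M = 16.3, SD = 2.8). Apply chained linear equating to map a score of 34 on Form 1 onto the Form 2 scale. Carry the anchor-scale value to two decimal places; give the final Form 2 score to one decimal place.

Form 1 → anchor (Cohort 1): v = (3.5/13.8)(34 − 57.4) + 14.2 = 8.27
anchor → Form 2 (Cohort 2): y = (11.4/2.8)(8.27 − 16.3) + 58.0 = 25.3

25.3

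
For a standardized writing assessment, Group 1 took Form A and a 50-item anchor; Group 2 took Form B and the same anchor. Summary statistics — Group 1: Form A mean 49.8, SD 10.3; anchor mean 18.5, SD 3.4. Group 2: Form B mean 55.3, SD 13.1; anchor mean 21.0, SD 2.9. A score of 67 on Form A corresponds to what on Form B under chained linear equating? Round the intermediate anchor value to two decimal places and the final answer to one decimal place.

Form A → anchor (Group 1): v = (3.4/10.3)(67 − 49.8) + 18.5 = 24.18
anchor → Form B (Group 2): y = (13.1/2.9)(24.18 − 21.0) + 55.3 = 69.7

69.7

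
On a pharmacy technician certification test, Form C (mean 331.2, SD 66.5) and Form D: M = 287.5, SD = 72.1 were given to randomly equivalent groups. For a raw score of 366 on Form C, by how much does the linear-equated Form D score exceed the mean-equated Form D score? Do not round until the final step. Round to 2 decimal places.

Mean-equated: 366 + (287.5 − 331.2) = 322.30
Linear-equated: (72.1/66.5)(366 − 331.2) + 287.5 = 325.231
Difference = 325.231 − 322.30 = 2.93

2.93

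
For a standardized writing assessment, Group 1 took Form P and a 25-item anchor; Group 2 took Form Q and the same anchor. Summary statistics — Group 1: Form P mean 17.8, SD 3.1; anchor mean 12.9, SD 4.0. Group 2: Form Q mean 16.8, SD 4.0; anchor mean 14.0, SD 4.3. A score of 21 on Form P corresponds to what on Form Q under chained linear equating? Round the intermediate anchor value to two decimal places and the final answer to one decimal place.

19.6

Form P → anchor (Group 1): v = (4.0/3.1)(21 − 17.8) + 12.9 = 17.03
anchor → Form Q (Group 2): y = (4.0/4.3)(17.03 − 14.0) + 16.8 = 19.6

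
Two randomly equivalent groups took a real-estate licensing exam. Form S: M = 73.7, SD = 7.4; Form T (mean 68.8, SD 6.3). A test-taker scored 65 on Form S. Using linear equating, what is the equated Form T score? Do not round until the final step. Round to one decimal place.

61.4

Linear equating: y = (SD_Y/SD_X)(x − M_X) + M_Y
y = (6.3/7.4)(65 − 73.7) + 68.8
y = 0.851351 × -8.7 + 68.8 = -7.4068 + 68.8 = 61.4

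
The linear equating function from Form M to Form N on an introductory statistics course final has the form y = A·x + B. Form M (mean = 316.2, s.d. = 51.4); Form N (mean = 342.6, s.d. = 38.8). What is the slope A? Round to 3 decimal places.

A = SD_Y / SD_X = 38.8 / 51.4 = 0.755

0.755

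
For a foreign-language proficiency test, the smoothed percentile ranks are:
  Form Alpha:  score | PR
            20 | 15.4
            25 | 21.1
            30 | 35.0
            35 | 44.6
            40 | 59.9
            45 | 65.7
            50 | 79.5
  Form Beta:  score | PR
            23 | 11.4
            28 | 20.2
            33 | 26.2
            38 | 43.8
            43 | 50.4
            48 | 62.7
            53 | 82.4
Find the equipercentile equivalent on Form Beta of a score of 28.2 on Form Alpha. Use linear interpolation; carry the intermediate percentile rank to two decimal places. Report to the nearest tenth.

34.1

PR of 28.2 on Form Alpha: 21.1 + (28.2 − 25)/(30 − 25) × (35.0 − 21.1) = 30.00
On Form Beta, PR 30.00 falls between score 33 (PR 26.2) and 38 (PR 43.8).
Interpolate: 33 + (30.00 − 26.2)/(43.8 − 26.2) × (38 − 33) = 34.1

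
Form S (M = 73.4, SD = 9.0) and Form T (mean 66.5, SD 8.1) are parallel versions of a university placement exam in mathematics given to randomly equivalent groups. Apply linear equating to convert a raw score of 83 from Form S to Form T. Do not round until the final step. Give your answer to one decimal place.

75.1

Linear equating: y = (SD_Y/SD_X)(x − M_X) + M_Y
y = (8.1/9.0)(83 − 73.4) + 66.5
y = 0.900000 × 9.6 + 66.5 = 8.6400 + 66.5 = 75.1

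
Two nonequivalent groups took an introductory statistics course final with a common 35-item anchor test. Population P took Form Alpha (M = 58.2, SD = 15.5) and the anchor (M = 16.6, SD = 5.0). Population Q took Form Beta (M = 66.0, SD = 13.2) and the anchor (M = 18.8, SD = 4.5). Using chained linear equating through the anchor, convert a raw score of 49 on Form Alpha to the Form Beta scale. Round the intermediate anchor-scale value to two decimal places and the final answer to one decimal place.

Form Alpha → anchor (Population P): v = (5.0/15.5)(49 − 58.2) + 16.6 = 13.63
anchor → Form Beta (Population Q): y = (13.2/4.5)(13.63 − 18.8) + 66.0 = 50.8

50.8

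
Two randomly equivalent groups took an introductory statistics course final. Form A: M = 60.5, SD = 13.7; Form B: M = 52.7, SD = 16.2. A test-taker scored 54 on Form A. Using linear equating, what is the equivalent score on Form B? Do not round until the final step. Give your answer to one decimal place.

Linear equating: y = (SD_Y/SD_X)(x − M_X) + M_Y
y = (16.2/13.7)(54 − 60.5) + 52.7
y = 1.182482 × -6.5 + 52.7 = -7.6861 + 52.7 = 45.0

45.0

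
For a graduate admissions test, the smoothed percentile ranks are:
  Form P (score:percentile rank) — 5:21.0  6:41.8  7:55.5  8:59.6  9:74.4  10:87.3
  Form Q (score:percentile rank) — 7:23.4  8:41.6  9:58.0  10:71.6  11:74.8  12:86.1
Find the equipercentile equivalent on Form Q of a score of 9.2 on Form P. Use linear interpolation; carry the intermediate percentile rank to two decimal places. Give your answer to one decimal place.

PR of 9.2 on Form P: 74.4 + (9.2 − 9)/(10 − 9) × (87.3 − 74.4) = 76.98
On Form Q, PR 76.98 falls between score 11 (PR 74.8) and 12 (PR 86.1).
Interpolate: 11 + (76.98 − 74.8)/(86.1 − 74.8) × (12 − 11) = 11.2

11.2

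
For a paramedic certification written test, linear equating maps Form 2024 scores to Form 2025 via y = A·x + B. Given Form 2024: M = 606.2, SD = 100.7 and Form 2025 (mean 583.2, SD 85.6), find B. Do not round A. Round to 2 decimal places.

67.90

A = SD_Y / SD_X = 85.6 / 100.7 = 0.850050
B = M_Y − A·M_X = 583.2 − 0.850050 × 606.2 = 67.90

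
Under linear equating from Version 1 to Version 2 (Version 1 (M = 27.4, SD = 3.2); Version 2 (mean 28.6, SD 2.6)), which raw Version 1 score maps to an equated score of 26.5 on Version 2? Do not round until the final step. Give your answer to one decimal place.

24.8

Invert y = (SD_Y/SD_X)(x − M_X) + M_Y:
x = (SD_X/SD_Y)(y − M_Y) + M_X = (3.2/2.6)(26.5 − 28.6) + 27.4
x = 1.230769 × -2.100 + 27.4 = 24.8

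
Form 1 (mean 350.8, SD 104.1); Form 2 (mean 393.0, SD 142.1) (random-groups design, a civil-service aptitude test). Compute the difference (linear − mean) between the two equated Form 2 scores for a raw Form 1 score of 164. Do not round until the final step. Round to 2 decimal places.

-68.19

Mean-equated: 164 + (393.0 − 350.8) = 206.20
Linear-equated: (142.1/104.1)(164 − 350.8) + 393.0 = 138.012
Difference = 138.012 − 206.20 = -68.19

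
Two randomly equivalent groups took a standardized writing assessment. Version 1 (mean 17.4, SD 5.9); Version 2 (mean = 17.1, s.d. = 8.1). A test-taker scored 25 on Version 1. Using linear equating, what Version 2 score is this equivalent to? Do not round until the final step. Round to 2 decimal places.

Linear equating: y = (SD_Y/SD_X)(x − M_X) + M_Y
y = (8.1/5.9)(25 − 17.4) + 17.1
y = 1.372881 × 7.6 + 17.1 = 10.4339 + 17.1 = 27.53

27.53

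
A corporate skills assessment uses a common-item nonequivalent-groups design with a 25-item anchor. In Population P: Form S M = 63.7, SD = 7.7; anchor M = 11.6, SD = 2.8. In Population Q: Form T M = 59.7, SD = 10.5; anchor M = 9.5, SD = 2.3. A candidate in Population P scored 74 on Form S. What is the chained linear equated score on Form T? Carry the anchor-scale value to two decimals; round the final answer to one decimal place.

86.4

Form S → anchor (Population P): v = (2.8/7.7)(74 − 63.7) + 11.6 = 15.35
anchor → Form T (Population Q): y = (10.5/2.3)(15.35 − 9.5) + 59.7 = 86.4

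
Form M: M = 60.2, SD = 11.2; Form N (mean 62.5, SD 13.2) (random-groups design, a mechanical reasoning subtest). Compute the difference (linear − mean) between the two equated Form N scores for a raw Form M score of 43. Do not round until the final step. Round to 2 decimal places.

-3.07

Mean-equated: 43 + (62.5 − 60.2) = 45.30
Linear-equated: (13.2/11.2)(43 − 60.2) + 62.5 = 42.229
Difference = 42.229 − 45.30 = -3.07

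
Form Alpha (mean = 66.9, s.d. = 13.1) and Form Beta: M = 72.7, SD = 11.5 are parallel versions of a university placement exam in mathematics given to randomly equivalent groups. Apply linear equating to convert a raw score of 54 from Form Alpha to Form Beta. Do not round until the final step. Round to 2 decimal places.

61.38

Linear equating: y = (SD_Y/SD_X)(x − M_X) + M_Y
y = (11.5/13.1)(54 − 66.9) + 72.7
y = 0.877863 × -12.9 + 72.7 = -11.3244 + 72.7 = 61.38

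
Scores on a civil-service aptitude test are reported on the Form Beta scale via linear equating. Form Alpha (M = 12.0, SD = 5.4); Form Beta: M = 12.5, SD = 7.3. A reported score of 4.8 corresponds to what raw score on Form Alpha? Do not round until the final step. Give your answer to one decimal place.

Invert y = (SD_Y/SD_X)(x − M_X) + M_Y:
x = (SD_X/SD_Y)(y − M_Y) + M_X = (5.4/7.3)(4.8 − 12.5) + 12.0
x = 0.739726 × -7.700 + 12.0 = 6.3

6.3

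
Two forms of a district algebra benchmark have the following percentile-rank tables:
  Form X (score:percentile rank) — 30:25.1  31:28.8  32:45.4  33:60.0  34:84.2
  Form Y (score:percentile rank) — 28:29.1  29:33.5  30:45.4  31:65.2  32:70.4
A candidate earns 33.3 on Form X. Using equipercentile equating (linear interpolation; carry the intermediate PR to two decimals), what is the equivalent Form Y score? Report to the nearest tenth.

31.4

PR of 33.3 on Form X: 60.0 + (33.3 − 33)/(34 − 33) × (84.2 − 60.0) = 67.26
On Form Y, PR 67.26 falls between score 31 (PR 65.2) and 32 (PR 70.4).
Interpolate: 31 + (67.26 − 65.2)/(70.4 − 65.2) × (32 − 31) = 31.4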